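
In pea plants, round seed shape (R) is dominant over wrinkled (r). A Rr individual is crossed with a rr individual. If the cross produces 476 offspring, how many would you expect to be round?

Punnett square for Rr × rr:
Offspring genotypes: 2 Rr, 2 rr
round: 2, wrinkled: 2
round: 2 out of 4 → fraction 1/2
Expected count = 1/2 × 476 = 238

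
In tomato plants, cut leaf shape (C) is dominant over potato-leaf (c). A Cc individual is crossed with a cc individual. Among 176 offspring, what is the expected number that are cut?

Punnett square for Cc × cc:
Offspring genotypes: 2 Cc, 2 cc
cut: 2, potato-leaf: 2
cut: 2 out of 4 → fraction 1/2
Expected count = 1/2 × 176 = 88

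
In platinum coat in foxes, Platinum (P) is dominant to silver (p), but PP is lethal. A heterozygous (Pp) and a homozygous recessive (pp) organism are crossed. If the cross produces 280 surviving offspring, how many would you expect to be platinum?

Cross: Pp × pp
Punnett square offspring (before lethality): 2 Pp, 2 pp
No PP offspring are produced in this cross.
platinum: 2 out of 4 → fraction 1/2
Expected count = 1/2 × 280 = 140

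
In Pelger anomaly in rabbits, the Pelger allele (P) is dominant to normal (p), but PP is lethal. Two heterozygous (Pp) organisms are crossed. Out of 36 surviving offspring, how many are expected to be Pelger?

Cross: Pp × Pp
Punnett square offspring (before lethality): 1 PP, 2 Pp, 1 pp
The PP genotype is lethal (embryos die); surviving offspring: 2 Pp, 1 pp
Pelger: 2 out of 3 → fraction 2/3
Expected count = 2/3 × 36 = 24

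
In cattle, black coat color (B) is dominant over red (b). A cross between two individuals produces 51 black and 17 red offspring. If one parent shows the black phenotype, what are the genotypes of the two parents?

Observed offspring: 51 black, 17 red
The observed ratio simplifies to 3:1. Red (bb) offspring appear, so each parent must contribute one b allele. The parent stated to show black carries B, so it is Bb. The other parent is then either Bb or bb: Bb × bb would give a 1:1 split, whereas Bb × Bb gives 3:1 — matching the data. So both parents are heterozygous (Bb × Bb).
Parent genotypes: Bb × Bb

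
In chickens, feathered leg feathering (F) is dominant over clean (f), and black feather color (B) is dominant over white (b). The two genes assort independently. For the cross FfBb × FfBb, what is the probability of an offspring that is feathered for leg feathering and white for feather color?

Dihybrid cross FfBb × FfBb — consider each gene separately:
leg feathering: Ff × Ff → 1 FF, 2 Ff, 1 ff → 3 F_ : 1 ff (out of 4)
feather color: Bb × Bb → 1 BB, 2 Bb, 1 bb → 3 B_ : 1 bb (out of 4)
Looking for: feathered (F_) and white (bb)
P(feathered) = 3/4, P(white) = 1/4
P(both) = 3/4 × 1/4 = 3/16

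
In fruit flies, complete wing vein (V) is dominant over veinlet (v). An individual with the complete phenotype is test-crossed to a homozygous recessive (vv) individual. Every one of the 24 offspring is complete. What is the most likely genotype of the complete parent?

Test cross: ? × vv
All offspring are complete.
If the unknown parent were heterozygous (Vv), about half of 24 offspring would be veinlet; none are. The unknown parent is most likely homozygous dominant (VV).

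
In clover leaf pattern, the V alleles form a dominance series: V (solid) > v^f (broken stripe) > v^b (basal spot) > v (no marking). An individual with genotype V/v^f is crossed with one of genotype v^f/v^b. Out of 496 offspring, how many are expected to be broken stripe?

Cross: V/v^f × v^f/v^b
Allele dominance: V > v^f > v^b > v
Offspring genotypes: 1 V/v^f, 1 V/v^b, 1 v^f/v^f, 1 v^f/v^b
Phenotype counts: 2 solid, 2 broken stripe
broken stripe: 2 out of 4 → fraction 1/2
Expected count = 1/2 × 496 = 248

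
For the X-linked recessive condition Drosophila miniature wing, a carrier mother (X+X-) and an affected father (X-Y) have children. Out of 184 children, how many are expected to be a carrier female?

Cross: X+X- × X-Y
Offspring: 1 X+X-, 1 X+Y, 1 X-X-, 1 X-Y
Probability of a carrier female: 1/4
Expected count = 1/4 × 184 = 46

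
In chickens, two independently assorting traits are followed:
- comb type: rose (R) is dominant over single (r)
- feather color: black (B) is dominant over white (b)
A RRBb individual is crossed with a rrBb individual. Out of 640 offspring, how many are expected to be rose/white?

Dihybrid cross RRBb × rrBb — consider each gene separately:
comb type: RR × rr → 4 Rr → 4 R_ (out of 4)
feather color: Bb × Bb → 1 BB, 2 Bb, 1 bb → 3 B_ : 1 bb (out of 4)
Combine (counts out of 4 × 4 = 16): rose/black (R_B_) = 4×3 = 12; rose/white (R_bb) = 4×1 = 4
Phenotype counts (out of 16): 12 rose/black, 4 rose/white
rose/white: 4 out of 16 → fraction 1/4
Expected count = 1/4 × 640 = 160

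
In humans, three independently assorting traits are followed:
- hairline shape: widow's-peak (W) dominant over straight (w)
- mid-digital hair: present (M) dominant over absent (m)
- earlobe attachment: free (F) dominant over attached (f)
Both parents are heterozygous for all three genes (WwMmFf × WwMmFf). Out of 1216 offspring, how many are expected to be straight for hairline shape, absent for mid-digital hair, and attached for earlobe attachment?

Trihybrid cross: WwMmFf × WwMmFf
Each trait segregates independently with a 3:1 phenotypic ratio, so each gene contributes 3/4 (dominant) or 1/4 (recessive).
Target: straight (hairline shape), absent (mid-digital hair), attached (earlobe attachment)
Probability = product of independent per-trait probabilities
= 1/4 × 1/4 × 1/4 = 1/64
Expected count = 1/64 × 1216 = 19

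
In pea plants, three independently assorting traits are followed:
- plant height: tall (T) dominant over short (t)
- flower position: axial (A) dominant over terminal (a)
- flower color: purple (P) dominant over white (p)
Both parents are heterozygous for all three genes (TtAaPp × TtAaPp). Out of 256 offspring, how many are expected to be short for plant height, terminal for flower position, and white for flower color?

Trihybrid cross: TtAaPp × TtAaPp
Each trait segregates independently with a 3:1 phenotypic ratio, so each gene contributes 3/4 (dominant) or 1/4 (recessive).
Target: short (plant height), terminal (flower position), white (flower color)
Probability = product of independent per-trait probabilities
= 1/4 × 1/4 × 1/4 = 1/64
Expected count = 1/64 × 256 = 4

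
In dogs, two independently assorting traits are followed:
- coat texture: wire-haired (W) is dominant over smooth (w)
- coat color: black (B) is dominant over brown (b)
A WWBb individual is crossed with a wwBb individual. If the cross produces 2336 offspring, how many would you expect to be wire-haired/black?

Dihybrid cross WWBb × wwBb — consider each gene separately:
coat texture: WW × ww → 4 Ww → 4 W_ (out of 4)
coat color: Bb × Bb → 1 BB, 2 Bb, 1 bb → 3 B_ : 1 bb (out of 4)
Combine (counts out of 4 × 4 = 16): wire-haired/black (W_B_) = 4×3 = 12; wire-haired/brown (W_bb) = 4×1 = 4
Phenotype counts (out of 16): 12 wire-haired/black, 4 wire-haired/brown
wire-haired/black: 12 out of 16 → fraction 3/4
Expected count = 3/4 × 2336 = 1752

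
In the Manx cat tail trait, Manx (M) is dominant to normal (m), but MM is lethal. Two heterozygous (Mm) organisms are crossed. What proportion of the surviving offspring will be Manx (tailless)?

Cross: Mm × Mm
Punnett square offspring (before lethality): 1 MM, 2 Mm, 1 mm
The MM genotype is lethal (embryos die); surviving offspring: 2 Mm, 1 mm
Manx (tailless): 2 out of 3
Probability: 2/3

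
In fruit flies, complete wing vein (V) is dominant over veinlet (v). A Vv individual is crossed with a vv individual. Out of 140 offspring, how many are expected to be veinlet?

Punnett square for Vv × vv:
Offspring genotypes: 2 Vv, 2 vv
complete: 2, veinlet: 2
veinlet: 2 out of 4 → fraction 1/2
Expected count = 1/2 × 140 = 70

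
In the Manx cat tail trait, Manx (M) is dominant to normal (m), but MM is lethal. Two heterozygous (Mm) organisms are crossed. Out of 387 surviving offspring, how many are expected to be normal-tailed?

Cross: Mm × Mm
Punnett square offspring (before lethality): 1 MM, 2 Mm, 1 mm
The MM genotype is lethal (embryos die); surviving offspring: 2 Mm, 1 mm
normal-tailed: 1 out of 3 → fraction 1/3
Expected count = 1/3 × 387 = 129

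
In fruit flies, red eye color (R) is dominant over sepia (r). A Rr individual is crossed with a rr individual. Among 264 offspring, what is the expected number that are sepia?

Punnett square for Rr × rr:
Offspring genotypes: 2 Rr, 2 rr
red: 2, sepia: 2
sepia: 2 out of 4 → fraction 1/2
Expected count = 1/2 × 264 = 132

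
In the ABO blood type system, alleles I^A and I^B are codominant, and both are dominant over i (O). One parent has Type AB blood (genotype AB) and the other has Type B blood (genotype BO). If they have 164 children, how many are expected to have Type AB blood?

Cross: AB × BO
Possible offspring genotypes: 1 AB, 1 AO, 1 BB, 1 BO
Blood type counts: 1 Type AB, 1 Type A, 2 Type B
Probability of Type AB: 1/4
Expected count = 1/4 × 164 = 41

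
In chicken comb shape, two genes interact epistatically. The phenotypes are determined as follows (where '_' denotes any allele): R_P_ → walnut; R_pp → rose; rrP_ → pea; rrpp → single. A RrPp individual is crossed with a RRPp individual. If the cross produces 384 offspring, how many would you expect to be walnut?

Cross: RrPp × RRPp — consider each gene separately:
R gene: Rr × RR → 2 RR, 2 Rr → 4 R_ (out of 4)
P gene: Pp × Pp → 1 PP, 2 Pp, 1 pp → 3 P_ : 1 pp (out of 4)
Genotype classes (out of 4 × 4 = 16): R_P_ = 4×3 = 12; R_pp = 4×1 = 4
Apply the phenotype rules: R_P_ (12) → walnut; R_pp (4) → rose
Phenotype counts (out of 16): 12 walnut, 4 rose
walnut: 12 out of 16 → fraction 3/4
Expected count = 3/4 × 384 = 288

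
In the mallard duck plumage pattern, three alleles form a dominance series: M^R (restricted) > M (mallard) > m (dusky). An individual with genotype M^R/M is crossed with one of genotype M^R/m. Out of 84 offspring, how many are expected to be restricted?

Cross: M^R/M × M^R/m
Allele dominance: M^R > M > m
Offspring genotypes: 1 M^R/M^R, 1 M^R/m, 1 M^R/M, 1 M/m
Phenotype counts: 3 restricted, 1 mallard
restricted: 3 out of 4 → fraction 3/4
Expected count = 3/4 × 84 = 63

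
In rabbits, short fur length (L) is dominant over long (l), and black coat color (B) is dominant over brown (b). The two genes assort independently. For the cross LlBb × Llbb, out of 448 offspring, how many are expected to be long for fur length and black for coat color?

Dihybrid cross LlBb × Llbb — consider each gene separately:
fur length: Ll × Ll → 1 LL, 2 Ll, 1 ll → 3 L_ : 1 ll (out of 4)
coat color: Bb × bb → 2 Bb, 2 bb → 2 B_ : 2 bb (out of 4)
Looking for: long (ll) and black (B_)
P(long) = 1/4, P(black) = 2/4
P(both) = 1/4 × 2/4 = 2/16 = 1/8
Expected count = 1/8 × 448 = 56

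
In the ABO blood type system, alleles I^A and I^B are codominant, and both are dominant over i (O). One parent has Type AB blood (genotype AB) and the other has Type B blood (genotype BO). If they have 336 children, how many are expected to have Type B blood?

Cross: AB × BO
Possible offspring genotypes: 1 AB, 1 AO, 1 BB, 1 BO
Blood type counts: 1 Type AB, 1 Type A, 2 Type B
Probability of Type B: 2/4 = 1/2
Expected count = 1/2 × 336 = 168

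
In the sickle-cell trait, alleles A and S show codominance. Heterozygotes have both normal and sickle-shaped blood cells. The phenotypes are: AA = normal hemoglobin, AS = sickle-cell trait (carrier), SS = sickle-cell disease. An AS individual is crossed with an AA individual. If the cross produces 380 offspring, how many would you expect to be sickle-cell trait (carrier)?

Punnett square for AS × AA:
Offspring genotypes: 2 AA, 2 AS
Phenotype counts: 2 normal hemoglobin, 2 sickle-cell trait (carrier)
sickle-cell trait (carrier): 2 out of 4 → fraction 1/2
Expected count = 1/2 × 380 = 190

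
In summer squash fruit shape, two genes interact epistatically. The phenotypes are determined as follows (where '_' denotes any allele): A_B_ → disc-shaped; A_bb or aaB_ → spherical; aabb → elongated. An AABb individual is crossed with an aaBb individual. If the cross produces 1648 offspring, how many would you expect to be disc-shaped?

Cross: AABb × aaBb — consider each gene separately:
A gene: AA × aa → 4 Aa → 4 A_ (out of 4)
B gene: Bb × Bb → 1 BB, 2 Bb, 1 bb → 3 B_ : 1 bb (out of 4)
Genotype classes (out of 4 × 4 = 16): A_B_ = 4×3 = 12; A_bb = 4×1 = 4
Apply the phenotype rules: A_B_ (12) → disc-shaped; A_bb (4) → spherical
Phenotype counts (out of 16): 12 disc-shaped, 4 spherical
disc-shaped: 12 out of 16 → fraction 3/4
Expected count = 3/4 × 1648 = 1236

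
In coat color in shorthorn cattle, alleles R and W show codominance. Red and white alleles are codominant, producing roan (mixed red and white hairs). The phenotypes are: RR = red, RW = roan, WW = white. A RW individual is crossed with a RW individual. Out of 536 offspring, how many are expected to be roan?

Punnett square for RW × RW:
Offspring genotypes: 1 RR, 2 RW, 1 WW
Phenotype counts: 1 red, 2 roan, 1 white
roan: 2 out of 4 → fraction 1/2
Expected count = 1/2 × 536 = 268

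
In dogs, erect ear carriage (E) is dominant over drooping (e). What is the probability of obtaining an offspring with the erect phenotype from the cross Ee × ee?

Punnett square for Ee × ee:
Offspring genotypes: 2 Ee, 2 ee
Total offspring: 4
Count with target: 2
Probability: 2/4 = 1/2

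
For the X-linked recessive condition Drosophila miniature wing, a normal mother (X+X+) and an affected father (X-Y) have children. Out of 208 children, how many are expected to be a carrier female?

Cross: X+X+ × X-Y
Offspring: 2 X+X-, 2 X+Y
Probability of a carrier female: 2/4 = 1/2
Expected count = 1/2 × 208 = 104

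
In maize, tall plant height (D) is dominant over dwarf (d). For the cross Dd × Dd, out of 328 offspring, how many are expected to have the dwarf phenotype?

Punnett square for Dd × Dd:
Offspring genotypes: 1 DD, 2 Dd, 1 dd
Total offspring: 4
Count with target: 1
Probability: 1/4
Expected count = 1/4 × 328 = 82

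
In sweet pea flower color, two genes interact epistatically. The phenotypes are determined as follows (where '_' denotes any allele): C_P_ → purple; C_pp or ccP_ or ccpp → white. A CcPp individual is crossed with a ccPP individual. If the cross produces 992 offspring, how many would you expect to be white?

Cross: CcPp × ccPP — consider each gene separately:
C gene: Cc × cc → 2 Cc, 2 cc → 2 C_ : 2 cc (out of 4)
P gene: Pp × PP → 2 PP, 2 Pp → 4 P_ (out of 4)
Genotype classes (out of 4 × 4 = 16): C_P_ = 2×4 = 8; ccP_ = 2×4 = 8
Apply the phenotype rules: C_P_ (8) → purple; ccP_ (8) → white
Phenotype counts (out of 16): 8 purple, 8 white
white: 8 out of 16 → fraction 1/2
Expected count = 1/2 × 992 = 496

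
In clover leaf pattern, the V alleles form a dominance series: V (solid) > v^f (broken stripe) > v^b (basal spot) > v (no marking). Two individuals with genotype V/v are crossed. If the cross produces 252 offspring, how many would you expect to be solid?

Cross: V/v × V/v
Allele dominance: V > v^f > v^b > v
Offspring genotypes: 1 V/V, 2 V/v, 1 v/v
Phenotype counts: 3 solid, 1 unmarked
solid: 3 out of 4 → fraction 3/4
Expected count = 3/4 × 252 = 189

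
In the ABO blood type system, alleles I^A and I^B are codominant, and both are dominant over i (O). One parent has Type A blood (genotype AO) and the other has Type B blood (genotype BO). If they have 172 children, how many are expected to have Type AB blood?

Cross: AO × BO
Possible offspring genotypes: 1 AB, 1 AO, 1 BO, 1 OO
Blood type counts: 1 Type AB, 1 Type A, 1 Type B, 1 Type O
Probability of Type AB: 1/4
Expected count = 1/4 × 172 = 43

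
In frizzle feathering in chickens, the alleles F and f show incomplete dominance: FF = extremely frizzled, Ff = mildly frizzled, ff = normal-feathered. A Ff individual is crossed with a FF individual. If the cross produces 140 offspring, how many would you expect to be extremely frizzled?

Punnett square for Ff × FF:
Offspring genotypes: 2 FF, 2 Ff
Phenotype counts: 2 extremely frizzled, 2 mildly frizzled
extremely frizzled: 2 out of 4 → fraction 1/2
Expected count = 1/2 × 140 = 70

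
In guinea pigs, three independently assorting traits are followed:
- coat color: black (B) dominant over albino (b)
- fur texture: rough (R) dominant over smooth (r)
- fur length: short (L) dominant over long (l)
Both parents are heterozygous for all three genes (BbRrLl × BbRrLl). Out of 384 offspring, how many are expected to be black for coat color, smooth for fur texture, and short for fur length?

Trihybrid cross: BbRrLl × BbRrLl
Each trait segregates independently with a 3:1 phenotypic ratio, so each gene contributes 3/4 (dominant) or 1/4 (recessive).
Target: black (coat color), smooth (fur texture), short (fur length)
Probability = product of independent per-trait probabilities
= 3/4 × 1/4 × 3/4 = 9/64
Expected count = 9/64 × 384 = 54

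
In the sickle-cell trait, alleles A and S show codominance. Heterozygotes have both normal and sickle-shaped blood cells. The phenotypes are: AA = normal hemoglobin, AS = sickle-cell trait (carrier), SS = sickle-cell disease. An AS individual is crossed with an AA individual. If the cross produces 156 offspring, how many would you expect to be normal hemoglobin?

Punnett square for AS × AA:
Offspring genotypes: 2 AA, 2 AS
Phenotype counts: 2 normal hemoglobin, 2 sickle-cell trait (carrier)
normal hemoglobin: 2 out of 4 → fraction 1/2
Expected count = 1/2 × 156 = 78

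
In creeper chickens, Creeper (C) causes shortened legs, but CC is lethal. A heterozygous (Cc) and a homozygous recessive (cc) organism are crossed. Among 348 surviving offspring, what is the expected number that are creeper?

Cross: Cc × cc
Punnett square offspring (before lethality): 2 Cc, 2 cc
No CC offspring are produced in this cross.
creeper: 2 out of 4 → fraction 1/2
Expected count = 1/2 × 348 = 174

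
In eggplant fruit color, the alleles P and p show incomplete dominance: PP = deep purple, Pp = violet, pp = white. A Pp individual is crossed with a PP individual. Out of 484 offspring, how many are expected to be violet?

Punnett square for Pp × PP:
Offspring genotypes: 2 PP, 2 Pp
Phenotype counts: 2 deep purple, 2 violet
violet: 2 out of 4 → fraction 1/2
Expected count = 1/2 × 484 = 242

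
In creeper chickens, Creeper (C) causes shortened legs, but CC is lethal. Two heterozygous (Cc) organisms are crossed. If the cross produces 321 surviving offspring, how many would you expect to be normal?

Cross: Cc × Cc
Punnett square offspring (before lethality): 1 CC, 2 Cc, 1 cc
The CC genotype is lethal (embryos die); surviving offspring: 2 Cc, 1 cc
normal: 1 out of 3 → fraction 1/3
Expected count = 1/3 × 321 = 107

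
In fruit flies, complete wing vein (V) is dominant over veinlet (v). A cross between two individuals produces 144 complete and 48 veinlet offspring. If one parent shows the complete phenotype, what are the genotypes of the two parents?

Observed offspring: 144 complete, 48 veinlet
The observed ratio simplifies to 3:1. Veinlet (vv) offspring appear, so each parent must contribute one v allele. The parent stated to show complete carries V, so it is Vv. The other parent is then either Vv or vv: Vv × vv would give a 1:1 split, whereas Vv × Vv gives 3:1 — matching the data. So both parents are heterozygous (Vv × Vv).
Parent genotypes: Vv × Vv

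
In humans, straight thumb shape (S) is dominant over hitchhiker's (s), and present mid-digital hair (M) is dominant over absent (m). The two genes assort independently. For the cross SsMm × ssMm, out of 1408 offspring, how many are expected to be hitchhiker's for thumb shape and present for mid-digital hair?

Dihybrid cross SsMm × ssMm — consider each gene separately:
thumb shape: Ss × ss → 2 Ss, 2 ss → 2 S_ : 2 ss (out of 4)
mid-digital hair: Mm × Mm → 1 MM, 2 Mm, 1 mm → 3 M_ : 1 mm (out of 4)
Looking for: hitchhiker's (ss) and present (M_)
P(hitchhiker's) = 2/4, P(present) = 3/4
P(both) = 2/4 × 3/4 = 6/16 = 3/8
Expected count = 3/8 × 1408 = 528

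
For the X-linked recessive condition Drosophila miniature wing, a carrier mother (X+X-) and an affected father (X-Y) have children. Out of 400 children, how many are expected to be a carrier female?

Cross: X+X- × X-Y
Offspring: 1 X+X-, 1 X+Y, 1 X-X-, 1 X-Y
Probability of a carrier female: 1/4
Expected count = 1/4 × 400 = 100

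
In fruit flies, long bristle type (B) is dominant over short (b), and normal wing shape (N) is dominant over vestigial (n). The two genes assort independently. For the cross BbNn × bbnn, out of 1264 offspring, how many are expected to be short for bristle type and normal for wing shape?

Dihybrid cross BbNn × bbnn — consider each gene separately:
bristle type: Bb × bb → 2 Bb, 2 bb → 2 B_ : 2 bb (out of 4)
wing shape: Nn × nn → 2 Nn, 2 nn → 2 N_ : 2 nn (out of 4)
Looking for: short (bb) and normal (N_)
P(short) = 2/4, P(normal) = 2/4
P(both) = 2/4 × 2/4 = 4/16 = 1/4
Expected count = 1/4 × 1264 = 316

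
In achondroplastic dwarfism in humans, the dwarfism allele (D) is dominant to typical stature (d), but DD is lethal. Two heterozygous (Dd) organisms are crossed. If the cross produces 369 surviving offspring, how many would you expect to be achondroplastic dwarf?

Cross: Dd × Dd
Punnett square offspring (before lethality): 1 DD, 2 Dd, 1 dd
The DD genotype is lethal (embryos die); surviving offspring: 2 Dd, 1 dd
achondroplastic dwarf: 2 out of 3 → fraction 2/3
Expected count = 2/3 × 369 = 246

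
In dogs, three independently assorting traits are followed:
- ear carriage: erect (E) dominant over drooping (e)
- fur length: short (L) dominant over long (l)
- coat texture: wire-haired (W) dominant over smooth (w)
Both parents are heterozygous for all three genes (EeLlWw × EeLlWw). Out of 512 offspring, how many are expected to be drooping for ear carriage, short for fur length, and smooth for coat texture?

Trihybrid cross: EeLlWw × EeLlWw
Each trait segregates independently with a 3:1 phenotypic ratio, so each gene contributes 3/4 (dominant) or 1/4 (recessive).
Target: drooping (ear carriage), short (fur length), smooth (coat texture)
Probability = product of independent per-trait probabilities
= 1/4 × 3/4 × 1/4 = 3/64
Expected count = 3/64 × 512 = 24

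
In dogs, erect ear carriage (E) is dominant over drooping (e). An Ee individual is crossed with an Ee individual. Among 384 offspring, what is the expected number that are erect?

Punnett square for Ee × Ee:
Offspring genotypes: 1 EE, 2 Ee, 1 ee
erect: 3, drooping: 1
erect: 3 out of 4 → fraction 3/4
Expected count = 3/4 × 384 = 288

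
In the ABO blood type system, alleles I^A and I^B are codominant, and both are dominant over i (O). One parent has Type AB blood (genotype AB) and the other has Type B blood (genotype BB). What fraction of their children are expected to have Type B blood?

Cross: AB × BB
Possible offspring genotypes: 2 AB, 2 BB
Blood type counts: 2 Type AB, 2 Type B
Probability of Type B: 2/4 = 1/2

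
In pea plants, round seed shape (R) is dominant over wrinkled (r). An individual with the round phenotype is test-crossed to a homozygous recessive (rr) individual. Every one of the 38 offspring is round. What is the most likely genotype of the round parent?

Test cross: ? × rr
All offspring are round.
If the unknown parent were heterozygous (Rr), about half of 38 offspring would be wrinkled; none are. The unknown parent is most likely homozygous dominant (RR).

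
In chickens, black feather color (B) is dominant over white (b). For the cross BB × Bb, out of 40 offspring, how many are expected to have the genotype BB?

Punnett square for BB × Bb:
Offspring genotypes: 2 BB, 2 Bb
Total offspring: 4
Count with target: 2
Probability: 2/4 = 1/2
Expected count = 1/2 × 40 = 20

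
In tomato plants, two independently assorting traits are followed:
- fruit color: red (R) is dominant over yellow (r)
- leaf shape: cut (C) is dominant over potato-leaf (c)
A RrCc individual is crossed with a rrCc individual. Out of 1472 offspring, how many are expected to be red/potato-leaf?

Dihybrid cross RrCc × rrCc — consider each gene separately:
fruit color: Rr × rr → 2 Rr, 2 rr → 2 R_ : 2 rr (out of 4)
leaf shape: Cc × Cc → 1 CC, 2 Cc, 1 cc → 3 C_ : 1 cc (out of 4)
Combine (counts out of 4 × 4 = 16): red/cut (R_C_) = 2×3 = 6; red/potato-leaf (R_cc) = 2×1 = 2; yellow/cut (rrC_) = 2×3 = 6; yellow/potato-leaf (rrcc) = 2×1 = 2
Phenotype counts (out of 16): 6 red/cut, 2 red/potato-leaf, 6 yellow/cut, 2 yellow/potato-leaf
red/potato-leaf: 2 out of 16 → fraction 1/8
Expected count = 1/8 × 1472 = 184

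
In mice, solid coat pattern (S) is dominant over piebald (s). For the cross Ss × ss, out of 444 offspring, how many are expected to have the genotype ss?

Punnett square for Ss × ss:
Offspring genotypes: 2 Ss, 2 ss
Total offspring: 4
Count with target: 2
Probability: 2/4 = 1/2
Expected count = 1/2 × 444 = 222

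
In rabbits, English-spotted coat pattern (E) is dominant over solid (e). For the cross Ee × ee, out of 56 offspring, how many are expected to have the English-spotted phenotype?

Punnett square for Ee × ee:
Offspring genotypes: 2 Ee, 2 ee
Total offspring: 4
Count with target: 2
Probability: 2/4 = 1/2
Expected count = 1/2 × 56 = 28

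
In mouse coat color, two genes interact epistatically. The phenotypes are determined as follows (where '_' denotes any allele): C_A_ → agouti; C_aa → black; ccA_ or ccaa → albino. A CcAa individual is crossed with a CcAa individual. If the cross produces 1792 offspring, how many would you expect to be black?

Cross: CcAa × CcAa — consider each gene separately:
C gene: Cc × Cc → 1 CC, 2 Cc, 1 cc → 3 C_ : 1 cc (out of 4)
A gene: Aa × Aa → 1 AA, 2 Aa, 1 aa → 3 A_ : 1 aa (out of 4)
Genotype classes (out of 4 × 4 = 16): C_A_ = 3×3 = 9; C_aa = 3×1 = 3; ccA_ = 1×3 = 3; ccaa = 1×1 = 1
Apply the phenotype rules: C_A_ (9) → agouti; C_aa (3) → black; ccA_ (3) + ccaa (1) → albino
Phenotype counts (out of 16): 9 agouti, 3 black, 4 albino
black: 3 out of 16 → fraction 3/16
Expected count = 3/16 × 1792 = 336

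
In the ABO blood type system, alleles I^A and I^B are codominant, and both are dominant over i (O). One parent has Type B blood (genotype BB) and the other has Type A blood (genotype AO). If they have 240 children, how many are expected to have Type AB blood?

Cross: BB × AO
Possible offspring genotypes: 2 AB, 2 BO
Blood type counts: 2 Type AB, 2 Type B
Probability of Type AB: 2/4 = 1/2
Expected count = 1/2 × 240 = 120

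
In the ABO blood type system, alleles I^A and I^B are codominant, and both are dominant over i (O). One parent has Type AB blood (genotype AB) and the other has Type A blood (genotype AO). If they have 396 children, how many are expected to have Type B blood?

Cross: AB × AO
Possible offspring genotypes: 1 AA, 1 AO, 1 AB, 1 BO
Blood type counts: 2 Type A, 1 Type AB, 1 Type B
Probability of Type B: 1/4
Expected count = 1/4 × 396 = 99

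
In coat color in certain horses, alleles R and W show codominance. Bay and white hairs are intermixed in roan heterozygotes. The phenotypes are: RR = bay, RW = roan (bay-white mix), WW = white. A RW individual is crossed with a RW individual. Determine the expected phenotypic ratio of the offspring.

Punnett square for RW × RW:
Offspring genotypes: 1 RR, 2 RW, 1 WW
Phenotype counts: 1 bay, 2 roan (bay-white mix), 1 white
Ratio: 1 bay : 2 roan (bay-white mix) : 1 white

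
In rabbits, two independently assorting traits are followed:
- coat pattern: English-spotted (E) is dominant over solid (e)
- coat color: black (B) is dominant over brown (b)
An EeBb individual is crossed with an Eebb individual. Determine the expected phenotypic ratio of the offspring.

Dihybrid cross EeBb × Eebb — consider each gene separately:
coat pattern: Ee × Ee → 1 EE, 2 Ee, 1 ee → 3 E_ : 1 ee (out of 4)
coat color: Bb × bb → 2 Bb, 2 bb → 2 B_ : 2 bb (out of 4)
Combine (counts out of 4 × 4 = 16): English-spotted/black (E_B_) = 3×2 = 6; English-spotted/brown (E_bb) = 3×2 = 6; solid/black (eeB_) = 1×2 = 2; solid/brown (eebb) = 1×2 = 2
Phenotype counts (out of 16): 6 English-spotted/black, 6 English-spotted/brown, 2 solid/black, 2 solid/brown
Ratio: 3 English-spotted/black : 3 English-spotted/brown : 1 solid/black : 1 solid/brown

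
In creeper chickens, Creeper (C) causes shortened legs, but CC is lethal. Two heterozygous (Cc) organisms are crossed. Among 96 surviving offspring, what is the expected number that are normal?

Cross: Cc × Cc
Punnett square offspring (before lethality): 1 CC, 2 Cc, 1 cc
The CC genotype is lethal (embryos die); surviving offspring: 2 Cc, 1 cc
normal: 1 out of 3 → fraction 1/3
Expected count = 1/3 × 96 = 32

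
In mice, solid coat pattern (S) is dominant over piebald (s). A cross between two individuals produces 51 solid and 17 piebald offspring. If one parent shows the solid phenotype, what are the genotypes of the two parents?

Observed offspring: 51 solid, 17 piebald
The observed ratio simplifies to 3:1. Piebald (ss) offspring appear, so each parent must contribute one s allele. The parent stated to show solid carries S, so it is Ss. The other parent is then either Ss or ss: Ss × ss would give a 1:1 split, whereas Ss × Ss gives 3:1 — matching the data. So both parents are heterozygous (Ss × Ss).
Parent genotypes: Ss × Ss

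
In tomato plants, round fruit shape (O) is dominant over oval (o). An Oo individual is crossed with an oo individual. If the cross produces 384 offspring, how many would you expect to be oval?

Punnett square for Oo × oo:
Offspring genotypes: 2 Oo, 2 oo
round: 2, oval: 2
oval: 2 out of 4 → fraction 1/2
Expected count = 1/2 × 384 = 192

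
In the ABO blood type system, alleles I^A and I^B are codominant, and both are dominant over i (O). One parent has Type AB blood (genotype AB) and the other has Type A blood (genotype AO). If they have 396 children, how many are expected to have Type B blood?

Cross: AB × AO
Possible offspring genotypes: 1 AA, 1 AO, 1 AB, 1 BO
Blood type counts: 2 Type A, 1 Type AB, 1 Type B
Probability of Type B: 1/4
Expected count = 1/4 × 396 = 99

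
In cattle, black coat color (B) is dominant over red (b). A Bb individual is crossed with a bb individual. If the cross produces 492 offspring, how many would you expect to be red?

Punnett square for Bb × bb:
Offspring genotypes: 2 Bb, 2 bb
black: 2, red: 2
red: 2 out of 4 → fraction 1/2
Expected count = 1/2 × 492 = 246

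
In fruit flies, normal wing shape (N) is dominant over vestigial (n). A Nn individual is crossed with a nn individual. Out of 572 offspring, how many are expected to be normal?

Punnett square for Nn × nn:
Offspring genotypes: 2 Nn, 2 nn
normal: 2, vestigial: 2
normal: 2 out of 4 → fraction 1/2
Expected count = 1/2 × 572 = 286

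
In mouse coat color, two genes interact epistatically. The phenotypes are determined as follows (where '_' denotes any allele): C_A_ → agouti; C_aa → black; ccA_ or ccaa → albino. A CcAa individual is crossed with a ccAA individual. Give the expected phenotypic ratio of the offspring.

Cross: CcAa × ccAA — consider each gene separately:
C gene: Cc × cc → 2 Cc, 2 cc → 2 C_ : 2 cc (out of 4)
A gene: Aa × AA → 2 AA, 2 Aa → 4 A_ (out of 4)
Genotype classes (out of 4 × 4 = 16): C_A_ = 2×4 = 8; ccA_ = 2×4 = 8
Apply the phenotype rules: C_A_ (8) → agouti; ccA_ (8) → albino
Phenotype counts (out of 16): 8 agouti, 8 albino
Ratio: 1 agouti : 1 albino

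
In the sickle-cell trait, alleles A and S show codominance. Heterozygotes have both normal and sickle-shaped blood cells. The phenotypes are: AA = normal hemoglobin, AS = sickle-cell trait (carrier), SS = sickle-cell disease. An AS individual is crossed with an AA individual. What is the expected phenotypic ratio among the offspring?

Punnett square for AS × AA:
Offspring genotypes: 2 AA, 2 AS
Phenotype counts: 2 normal hemoglobin, 2 sickle-cell trait (carrier)
Ratio: 1 normal hemoglobin : 1 sickle-cell trait (carrier)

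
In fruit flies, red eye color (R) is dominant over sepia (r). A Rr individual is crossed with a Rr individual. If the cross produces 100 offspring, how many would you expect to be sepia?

Punnett square for Rr × Rr:
Offspring genotypes: 1 RR, 2 Rr, 1 rr
red: 3, sepia: 1
sepia: 1 out of 4 → fraction 1/4
Expected count = 1/4 × 100 = 25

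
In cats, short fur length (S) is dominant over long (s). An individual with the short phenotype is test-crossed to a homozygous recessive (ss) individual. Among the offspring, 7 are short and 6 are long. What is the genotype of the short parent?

Test cross: ? × ss
Offspring: 7 short, 6 long — approximately 1:1.
A 1:1 ratio in a test cross indicates the unknown parent is heterozygous (Ss).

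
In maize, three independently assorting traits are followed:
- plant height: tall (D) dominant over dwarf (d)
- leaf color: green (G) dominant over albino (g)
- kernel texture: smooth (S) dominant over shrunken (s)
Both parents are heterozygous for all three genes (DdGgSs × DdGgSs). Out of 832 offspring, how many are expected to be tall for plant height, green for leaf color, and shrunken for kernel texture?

Trihybrid cross: DdGgSs × DdGgSs
Each trait segregates independently with a 3:1 phenotypic ratio, so each gene contributes 3/4 (dominant) or 1/4 (recessive).
Target: tall (plant height), green (leaf color), shrunken (kernel texture)
Probability = product of independent per-trait probabilities
= 3/4 × 3/4 × 1/4 = 9/64
Expected count = 9/64 × 832 = 117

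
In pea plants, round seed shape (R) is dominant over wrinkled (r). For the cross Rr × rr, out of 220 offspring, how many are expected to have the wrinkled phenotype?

Punnett square for Rr × rr:
Offspring genotypes: 2 Rr, 2 rr
Total offspring: 4
Count with target: 2
Probability: 2/4 = 1/2
Expected count = 1/2 × 220 = 110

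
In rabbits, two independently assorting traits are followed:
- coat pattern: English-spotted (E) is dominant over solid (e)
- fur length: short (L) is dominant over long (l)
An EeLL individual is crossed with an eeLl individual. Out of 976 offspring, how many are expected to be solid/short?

Dihybrid cross EeLL × eeLl — consider each gene separately:
coat pattern: Ee × ee → 2 Ee, 2 ee → 2 E_ : 2 ee (out of 4)
fur length: LL × Ll → 2 LL, 2 Ll → 4 L_ (out of 4)
Combine (counts out of 4 × 4 = 16): English-spotted/short (E_L_) = 2×4 = 8; solid/short (eeL_) = 2×4 = 8
Phenotype counts (out of 16): 8 English-spotted/short, 8 solid/short
solid/short: 8 out of 16 → fraction 1/2
Expected count = 1/2 × 976 = 488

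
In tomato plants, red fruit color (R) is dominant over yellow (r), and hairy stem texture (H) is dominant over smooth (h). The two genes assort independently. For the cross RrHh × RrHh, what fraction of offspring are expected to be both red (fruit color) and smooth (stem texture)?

Dihybrid cross RrHh × RrHh — consider each gene separately:
fruit color: Rr × Rr → 1 RR, 2 Rr, 1 rr → 3 R_ : 1 rr (out of 4)
stem texture: Hh × Hh → 1 HH, 2 Hh, 1 hh → 3 H_ : 1 hh (out of 4)
Looking for: red (R_) and smooth (hh)
P(red) = 3/4, P(smooth) = 1/4
P(both) = 3/4 × 1/4 = 3/16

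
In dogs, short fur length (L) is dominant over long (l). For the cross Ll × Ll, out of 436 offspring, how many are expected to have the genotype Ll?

Punnett square for Ll × Ll:
Offspring genotypes: 1 LL, 2 Ll, 1 ll
Total offspring: 4
Count with target: 2
Probability: 2/4 = 1/2
Expected count = 1/2 × 436 = 218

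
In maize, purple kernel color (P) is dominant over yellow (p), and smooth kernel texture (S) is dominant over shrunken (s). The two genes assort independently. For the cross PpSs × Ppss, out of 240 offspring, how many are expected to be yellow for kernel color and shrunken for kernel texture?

Dihybrid cross PpSs × Ppss — consider each gene separately:
kernel color: Pp × Pp → 1 PP, 2 Pp, 1 pp → 3 P_ : 1 pp (out of 4)
kernel texture: Ss × ss → 2 Ss, 2 ss → 2 S_ : 2 ss (out of 4)
Looking for: yellow (pp) and shrunken (ss)
P(yellow) = 1/4, P(shrunken) = 2/4
P(both) = 1/4 × 2/4 = 2/16 = 1/8
Expected count = 1/8 × 240 = 30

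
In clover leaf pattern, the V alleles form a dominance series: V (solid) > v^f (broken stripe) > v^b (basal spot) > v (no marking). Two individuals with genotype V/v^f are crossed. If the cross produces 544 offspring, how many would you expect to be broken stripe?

Cross: V/v^f × V/v^f
Allele dominance: V > v^f > v^b > v
Offspring genotypes: 1 V/V, 2 V/v^f, 1 v^f/v^f
Phenotype counts: 3 solid, 1 broken stripe
broken stripe: 1 out of 4 → fraction 1/4
Expected count = 1/4 × 544 = 136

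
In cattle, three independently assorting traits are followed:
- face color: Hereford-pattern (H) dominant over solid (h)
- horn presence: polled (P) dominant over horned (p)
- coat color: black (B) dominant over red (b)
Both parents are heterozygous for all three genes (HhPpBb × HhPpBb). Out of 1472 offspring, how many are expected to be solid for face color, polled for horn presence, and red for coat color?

Trihybrid cross: HhPpBb × HhPpBb
Each trait segregates independently with a 3:1 phenotypic ratio, so each gene contributes 3/4 (dominant) or 1/4 (recessive).
Target: solid (face color), polled (horn presence), red (coat color)
Probability = product of independent per-trait probabilities
= 1/4 × 3/4 × 1/4 = 3/64
Expected count = 3/64 × 1472 = 69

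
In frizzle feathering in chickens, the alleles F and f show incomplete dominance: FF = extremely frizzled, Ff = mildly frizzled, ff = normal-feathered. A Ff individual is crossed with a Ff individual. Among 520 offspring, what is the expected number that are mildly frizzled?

Punnett square for Ff × Ff:
Offspring genotypes: 1 FF, 2 Ff, 1 ff
Phenotype counts: 1 extremely frizzled, 2 mildly frizzled, 1 normal-feathered
mildly frizzled: 2 out of 4 → fraction 1/2
Expected count = 1/2 × 520 = 260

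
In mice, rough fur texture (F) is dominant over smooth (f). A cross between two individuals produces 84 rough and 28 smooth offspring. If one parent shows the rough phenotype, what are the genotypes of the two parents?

Observed offspring: 84 rough, 28 smooth
The observed ratio simplifies to 3:1. Smooth (ff) offspring appear, so each parent must contribute one f allele. The parent stated to show rough carries F, so it is Ff. The other parent is then either Ff or ff: Ff × ff would give a 1:1 split, whereas Ff × Ff gives 3:1 — matching the data. So both parents are heterozygous (Ff × Ff).
Parent genotypes: Ff × Ff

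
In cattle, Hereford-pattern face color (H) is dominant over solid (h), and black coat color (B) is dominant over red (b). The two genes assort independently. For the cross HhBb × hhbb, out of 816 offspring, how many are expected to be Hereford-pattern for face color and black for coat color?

Dihybrid cross HhBb × hhbb — consider each gene separately:
face color: Hh × hh → 2 Hh, 2 hh → 2 H_ : 2 hh (out of 4)
coat color: Bb × bb → 2 Bb, 2 bb → 2 B_ : 2 bb (out of 4)
Looking for: Hereford-pattern (H_) and black (B_)
P(Hereford-pattern) = 2/4, P(black) = 2/4
P(both) = 2/4 × 2/4 = 4/16 = 1/4
Expected count = 1/4 × 816 = 204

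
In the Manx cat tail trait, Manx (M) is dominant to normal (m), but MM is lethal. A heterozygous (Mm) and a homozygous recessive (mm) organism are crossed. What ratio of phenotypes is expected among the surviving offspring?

Cross: Mm × mm
Punnett square offspring (before lethality): 2 Mm, 2 mm
No MM offspring are produced in this cross.
Ratio: 1 Manx (tailless) : 1 normal-tailed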